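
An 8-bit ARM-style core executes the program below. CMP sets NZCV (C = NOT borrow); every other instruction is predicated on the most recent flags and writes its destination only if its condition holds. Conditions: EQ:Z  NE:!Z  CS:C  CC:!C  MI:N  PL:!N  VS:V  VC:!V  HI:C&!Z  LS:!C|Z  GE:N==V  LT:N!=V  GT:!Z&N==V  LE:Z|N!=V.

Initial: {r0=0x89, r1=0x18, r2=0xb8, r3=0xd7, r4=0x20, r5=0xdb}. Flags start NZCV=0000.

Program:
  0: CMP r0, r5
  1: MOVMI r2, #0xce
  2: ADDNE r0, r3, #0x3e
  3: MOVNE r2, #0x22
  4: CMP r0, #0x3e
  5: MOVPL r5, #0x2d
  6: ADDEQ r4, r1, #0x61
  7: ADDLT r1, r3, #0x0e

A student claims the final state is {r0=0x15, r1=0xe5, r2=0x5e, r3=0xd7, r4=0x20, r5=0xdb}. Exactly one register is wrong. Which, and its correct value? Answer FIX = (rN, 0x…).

0: ✓ CMP  NZCV=1000
1: ✓ MOVMI  r2←0xce
2: ✓ ADDNE  r0←0x15
3: ✓ MOVNE  r2←0x22
4: ✓ CMP  NZCV=1000
5: · MOVPL
6: · ADDEQ
7: ✓ ADDLT  r1←0xe5

FIX = (r2, 0x22)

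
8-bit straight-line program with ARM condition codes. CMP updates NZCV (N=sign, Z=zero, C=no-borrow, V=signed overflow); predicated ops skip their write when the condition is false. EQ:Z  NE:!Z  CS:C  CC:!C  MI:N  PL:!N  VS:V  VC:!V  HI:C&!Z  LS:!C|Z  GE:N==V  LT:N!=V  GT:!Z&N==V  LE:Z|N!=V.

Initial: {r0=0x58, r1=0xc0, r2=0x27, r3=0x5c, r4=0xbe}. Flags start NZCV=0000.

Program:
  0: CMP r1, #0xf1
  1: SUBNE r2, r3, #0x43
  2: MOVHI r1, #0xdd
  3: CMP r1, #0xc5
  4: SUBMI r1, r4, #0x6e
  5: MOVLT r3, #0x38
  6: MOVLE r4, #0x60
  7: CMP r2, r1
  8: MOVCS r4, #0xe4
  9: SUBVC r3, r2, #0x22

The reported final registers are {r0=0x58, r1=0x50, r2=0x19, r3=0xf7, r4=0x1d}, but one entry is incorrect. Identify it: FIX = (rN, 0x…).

[0] flags=1000 → (cmp)
[1] flags=1000 NE?T → r2=0x19
[2] flags=1000 HI?F → skip
[3] flags=1000 → (cmp)
[4] flags=1000 MI?T → r1=0x50
[5] flags=1000 LT?T → r3=0x38
[6] flags=1000 LE?T → r4=0x60
[7] flags=1000 → (cmp)
[8] flags=1000 CS?F → skip
[9] flags=1000 VC?T → r3=0xf7

FIX = (r4, 0x60)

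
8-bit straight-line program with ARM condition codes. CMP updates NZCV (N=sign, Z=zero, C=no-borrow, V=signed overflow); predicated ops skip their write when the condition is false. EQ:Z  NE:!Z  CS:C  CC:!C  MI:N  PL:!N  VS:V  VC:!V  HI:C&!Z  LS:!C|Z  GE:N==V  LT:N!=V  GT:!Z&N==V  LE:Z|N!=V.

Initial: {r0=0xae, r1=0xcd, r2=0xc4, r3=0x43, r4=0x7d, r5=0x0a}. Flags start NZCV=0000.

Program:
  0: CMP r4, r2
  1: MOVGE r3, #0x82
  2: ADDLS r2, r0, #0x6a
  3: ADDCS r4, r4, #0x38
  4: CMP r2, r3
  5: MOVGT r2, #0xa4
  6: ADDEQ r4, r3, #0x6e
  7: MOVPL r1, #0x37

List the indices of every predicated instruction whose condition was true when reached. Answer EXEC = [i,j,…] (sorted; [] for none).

[0] flags=1001 → (cmp)
[1] flags=1001 GE?T → r3=0x82
[2] flags=1001 LS?T → r2=0x18
[3] flags=1001 CS?F → skip
[4] flags=1001 → (cmp)
[5] flags=1001 GT?T → r2=0xa4
[6] flags=1001 EQ?F → skip
[7] flags=1001 PL?F → skip

EXEC = [1,2,5]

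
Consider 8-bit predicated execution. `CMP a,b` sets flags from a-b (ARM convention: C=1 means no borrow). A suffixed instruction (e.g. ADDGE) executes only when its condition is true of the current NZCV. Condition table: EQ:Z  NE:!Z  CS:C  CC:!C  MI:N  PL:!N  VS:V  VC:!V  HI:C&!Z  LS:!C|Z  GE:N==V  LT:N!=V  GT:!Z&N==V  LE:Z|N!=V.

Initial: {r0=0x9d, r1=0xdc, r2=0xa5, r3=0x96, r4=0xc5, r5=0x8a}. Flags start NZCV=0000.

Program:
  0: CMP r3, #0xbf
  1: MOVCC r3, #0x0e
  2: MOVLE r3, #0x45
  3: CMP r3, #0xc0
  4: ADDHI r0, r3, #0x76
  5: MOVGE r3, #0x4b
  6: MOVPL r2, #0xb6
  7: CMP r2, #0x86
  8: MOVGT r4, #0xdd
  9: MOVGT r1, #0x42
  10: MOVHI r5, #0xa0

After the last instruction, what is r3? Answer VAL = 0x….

[0] flags=1000 → (cmp)
[1] flags=1000 CC?T → r3=0x0e
[2] flags=1000 LE?T → r3=0x45
[3] flags=1001 → (cmp)
[4] flags=1001 HI?F → skip
[5] flags=1001 GE?T → r3=0x4b
[6] flags=1001 PL?F → skip
[7] flags=0010 → (cmp)
[8] flags=0010 GT?T → r4=0xdd
[9] flags=0010 GT?T → r1=0x42
[10] flags=0010 HI?T → r5=0xa0

VAL = 0x4b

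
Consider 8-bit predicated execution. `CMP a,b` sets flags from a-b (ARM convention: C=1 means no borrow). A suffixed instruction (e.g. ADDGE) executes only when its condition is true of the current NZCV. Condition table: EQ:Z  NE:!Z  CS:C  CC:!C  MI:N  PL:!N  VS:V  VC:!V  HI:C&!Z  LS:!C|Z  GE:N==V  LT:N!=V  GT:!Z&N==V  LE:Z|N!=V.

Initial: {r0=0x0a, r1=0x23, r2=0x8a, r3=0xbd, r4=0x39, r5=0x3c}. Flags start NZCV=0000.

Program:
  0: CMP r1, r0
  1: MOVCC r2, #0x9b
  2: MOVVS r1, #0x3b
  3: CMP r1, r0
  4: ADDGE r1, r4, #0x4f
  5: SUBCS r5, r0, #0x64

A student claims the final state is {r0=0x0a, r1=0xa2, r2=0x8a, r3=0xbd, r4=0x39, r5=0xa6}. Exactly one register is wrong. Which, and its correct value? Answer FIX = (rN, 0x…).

0: ✓ CMP  NZCV=0010
1: · MOVCC
2: · MOVVS
3: ✓ CMP  NZCV=0010
4: ✓ ADDGE  r1←0x88
5: ✓ SUBCS  r5←0xa6

FIX = (r1, 0x88)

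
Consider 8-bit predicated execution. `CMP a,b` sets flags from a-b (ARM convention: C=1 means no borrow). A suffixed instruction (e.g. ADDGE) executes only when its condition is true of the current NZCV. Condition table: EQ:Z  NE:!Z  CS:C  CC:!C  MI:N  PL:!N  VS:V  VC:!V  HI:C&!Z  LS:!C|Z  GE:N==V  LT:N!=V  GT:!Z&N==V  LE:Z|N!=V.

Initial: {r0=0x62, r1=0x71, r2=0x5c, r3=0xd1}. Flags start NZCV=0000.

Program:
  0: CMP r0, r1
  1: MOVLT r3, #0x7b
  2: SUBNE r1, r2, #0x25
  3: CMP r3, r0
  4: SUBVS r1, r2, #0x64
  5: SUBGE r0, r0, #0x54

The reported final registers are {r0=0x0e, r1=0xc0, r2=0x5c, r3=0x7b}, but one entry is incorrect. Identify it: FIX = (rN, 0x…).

0: ✓ CMP  NZCV=1000
1: ✓ MOVLT  r3←0x7b
2: ✓ SUBNE  r1←0x37
3: ✓ CMP  NZCV=0010
4: · SUBVS
5: ✓ SUBGE  r0←0x0e

FIX = (r1, 0x37)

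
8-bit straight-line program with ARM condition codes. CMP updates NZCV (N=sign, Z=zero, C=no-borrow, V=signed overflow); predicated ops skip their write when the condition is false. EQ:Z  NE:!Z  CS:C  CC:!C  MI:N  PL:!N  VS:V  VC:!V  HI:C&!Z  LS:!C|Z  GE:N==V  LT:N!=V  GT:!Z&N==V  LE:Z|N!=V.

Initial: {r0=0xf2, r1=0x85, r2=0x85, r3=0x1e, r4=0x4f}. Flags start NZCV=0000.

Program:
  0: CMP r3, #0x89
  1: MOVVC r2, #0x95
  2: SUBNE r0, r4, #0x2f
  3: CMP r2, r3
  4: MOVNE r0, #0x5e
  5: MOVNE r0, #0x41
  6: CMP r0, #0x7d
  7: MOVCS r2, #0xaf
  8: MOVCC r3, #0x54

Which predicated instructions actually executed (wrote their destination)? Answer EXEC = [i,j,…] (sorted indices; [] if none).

[0] flags=1001 → (cmp)
[1] flags=1001 VC?F → skip
[2] flags=1001 NE?T → r0=0x20
[3] flags=0011 → (cmp)
[4] flags=0011 NE?T → r0=0x5e
[5] flags=0011 NE?T → r0=0x41
[6] flags=1000 → (cmp)
[7] flags=1000 CS?F → skip
[8] flags=1000 CC?T → r3=0x54

EXEC = [2,4,5,8]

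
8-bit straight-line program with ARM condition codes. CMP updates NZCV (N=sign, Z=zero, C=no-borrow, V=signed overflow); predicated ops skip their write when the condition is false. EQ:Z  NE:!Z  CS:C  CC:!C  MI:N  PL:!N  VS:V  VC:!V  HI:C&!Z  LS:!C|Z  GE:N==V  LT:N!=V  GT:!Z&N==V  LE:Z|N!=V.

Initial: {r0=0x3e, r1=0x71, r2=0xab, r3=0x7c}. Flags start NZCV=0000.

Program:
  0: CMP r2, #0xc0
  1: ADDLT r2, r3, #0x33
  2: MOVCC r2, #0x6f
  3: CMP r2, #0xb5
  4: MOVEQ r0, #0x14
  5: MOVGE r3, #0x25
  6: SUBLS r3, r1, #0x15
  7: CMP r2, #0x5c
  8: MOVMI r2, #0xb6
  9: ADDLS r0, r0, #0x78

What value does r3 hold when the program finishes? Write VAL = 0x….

[0] flags=1000 → (cmp)
[1] flags=1000 LT?T → r2=0xaf
[2] flags=1000 CC?T → r2=0x6f
[3] flags=1001 → (cmp)
[4] flags=1001 EQ?F → skip
[5] flags=1001 GE?T → r3=0x25
[6] flags=1001 LS?T → r3=0x5c
[7] flags=0010 → (cmp)
[8] flags=0010 MI?F → skip
[9] flags=0010 LS?F → skip

VAL = 0x5c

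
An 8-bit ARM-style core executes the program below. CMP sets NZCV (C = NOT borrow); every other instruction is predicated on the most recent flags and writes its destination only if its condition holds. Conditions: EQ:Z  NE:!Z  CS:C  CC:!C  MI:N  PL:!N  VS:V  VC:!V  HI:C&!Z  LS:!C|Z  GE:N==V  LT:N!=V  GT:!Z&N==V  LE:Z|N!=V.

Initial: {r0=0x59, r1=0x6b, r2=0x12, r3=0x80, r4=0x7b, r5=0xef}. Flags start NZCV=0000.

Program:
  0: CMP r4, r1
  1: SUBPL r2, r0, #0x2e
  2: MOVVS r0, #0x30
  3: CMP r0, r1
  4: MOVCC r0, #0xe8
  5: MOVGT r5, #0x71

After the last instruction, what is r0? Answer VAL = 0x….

VAL = 0xe8

0: ✓ CMP  NZCV=0010
1: ✓ SUBPL  r2←0x2b
2: · MOVVS
3: ✓ CMP  NZCV=1000
4: ✓ MOVCC  r0←0xe8
5: · MOVGT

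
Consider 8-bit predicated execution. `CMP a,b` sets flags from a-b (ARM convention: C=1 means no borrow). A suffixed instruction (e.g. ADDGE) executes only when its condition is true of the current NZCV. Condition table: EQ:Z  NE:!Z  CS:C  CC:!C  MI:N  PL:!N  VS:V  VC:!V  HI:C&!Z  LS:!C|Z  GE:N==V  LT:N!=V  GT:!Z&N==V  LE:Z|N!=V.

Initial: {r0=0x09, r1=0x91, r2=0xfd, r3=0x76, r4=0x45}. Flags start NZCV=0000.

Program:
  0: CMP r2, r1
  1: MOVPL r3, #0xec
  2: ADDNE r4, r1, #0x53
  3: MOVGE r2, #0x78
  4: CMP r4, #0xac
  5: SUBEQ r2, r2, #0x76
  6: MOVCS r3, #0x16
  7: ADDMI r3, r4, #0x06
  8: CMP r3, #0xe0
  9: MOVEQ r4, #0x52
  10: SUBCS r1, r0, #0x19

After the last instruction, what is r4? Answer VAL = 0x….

VAL = 0xe4

[0] flags=0010 → (cmp)
[1] flags=0010 PL?T → r3=0xec
[2] flags=0010 NE?T → r4=0xe4
[3] flags=0010 GE?T → r2=0x78
[4] flags=0010 → (cmp)
[5] flags=0010 EQ?F → skip
[6] flags=0010 CS?T → r3=0x16
[7] flags=0010 MI?F → skip
[8] flags=0000 → (cmp)
[9] flags=0000 EQ?F → skip
[10] flags=0000 CS?F → skip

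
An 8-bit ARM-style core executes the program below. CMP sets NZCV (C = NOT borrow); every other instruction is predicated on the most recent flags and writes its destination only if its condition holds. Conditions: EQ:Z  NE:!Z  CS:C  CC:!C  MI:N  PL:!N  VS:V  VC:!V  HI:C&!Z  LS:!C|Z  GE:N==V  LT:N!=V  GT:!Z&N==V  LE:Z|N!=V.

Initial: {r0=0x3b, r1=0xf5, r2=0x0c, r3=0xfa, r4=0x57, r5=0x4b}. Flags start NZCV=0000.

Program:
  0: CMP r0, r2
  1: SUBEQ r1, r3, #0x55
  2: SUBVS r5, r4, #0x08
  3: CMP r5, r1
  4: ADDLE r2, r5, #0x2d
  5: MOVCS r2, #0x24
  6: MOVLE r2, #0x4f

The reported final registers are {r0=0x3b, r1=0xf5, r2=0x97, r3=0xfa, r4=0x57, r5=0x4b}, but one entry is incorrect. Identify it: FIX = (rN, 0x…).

[0] flags=0010 → (cmp)
[1] flags=0010 EQ?F → skip
[2] flags=0010 VS?F → skip
[3] flags=0000 → (cmp)
[4] flags=0000 LE?F → skip
[5] flags=0000 CS?F → skip
[6] flags=0000 LE?F → skip

FIX = (r2, 0x0c)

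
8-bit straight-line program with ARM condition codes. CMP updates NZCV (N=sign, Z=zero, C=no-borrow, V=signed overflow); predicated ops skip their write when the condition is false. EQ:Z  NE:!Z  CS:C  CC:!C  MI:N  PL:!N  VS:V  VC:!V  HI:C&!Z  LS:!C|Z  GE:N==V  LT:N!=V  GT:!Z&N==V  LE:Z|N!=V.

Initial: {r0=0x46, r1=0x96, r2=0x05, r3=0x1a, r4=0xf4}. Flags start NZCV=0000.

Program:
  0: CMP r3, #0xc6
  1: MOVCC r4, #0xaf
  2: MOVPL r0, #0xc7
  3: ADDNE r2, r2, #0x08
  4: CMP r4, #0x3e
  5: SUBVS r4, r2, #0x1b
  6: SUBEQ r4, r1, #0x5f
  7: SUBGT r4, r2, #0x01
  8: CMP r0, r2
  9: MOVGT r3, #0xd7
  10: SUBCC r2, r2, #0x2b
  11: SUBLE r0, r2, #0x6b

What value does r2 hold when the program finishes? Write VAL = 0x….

0: ✓ CMP  NZCV=0000
1: ✓ MOVCC  r4←0xaf
2: ✓ MOVPL  r0←0xc7
3: ✓ ADDNE  r2←0x0d
4: ✓ CMP  NZCV=0011
5: ✓ SUBVS  r4←0xf2
6: · SUBEQ
7: · SUBGT
8: ✓ CMP  NZCV=1010
9: · MOVGT
10: · SUBCC
11: ✓ SUBLE  r0←0xa2

VAL = 0x0d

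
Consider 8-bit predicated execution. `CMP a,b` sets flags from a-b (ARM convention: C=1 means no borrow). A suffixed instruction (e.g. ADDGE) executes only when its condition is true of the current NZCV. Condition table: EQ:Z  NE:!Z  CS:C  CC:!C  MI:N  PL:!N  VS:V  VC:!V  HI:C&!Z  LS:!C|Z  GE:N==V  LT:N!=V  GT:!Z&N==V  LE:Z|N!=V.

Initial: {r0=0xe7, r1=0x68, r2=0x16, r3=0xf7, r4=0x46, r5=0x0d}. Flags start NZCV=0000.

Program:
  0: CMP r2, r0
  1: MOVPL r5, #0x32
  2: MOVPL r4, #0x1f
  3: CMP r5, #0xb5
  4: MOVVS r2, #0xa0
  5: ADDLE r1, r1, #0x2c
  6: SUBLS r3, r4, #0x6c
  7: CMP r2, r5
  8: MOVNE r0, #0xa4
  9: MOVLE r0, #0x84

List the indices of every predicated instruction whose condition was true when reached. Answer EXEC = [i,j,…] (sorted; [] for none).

EXEC = [1,2,6,8,9]

[0] flags=0000 → (cmp)
[1] flags=0000 PL?T → r5=0x32
[2] flags=0000 PL?T → r4=0x1f
[3] flags=0000 → (cmp)
[4] flags=0000 VS?F → skip
[5] flags=0000 LE?F → skip
[6] flags=0000 LS?T → r3=0xb3
[7] flags=1000 → (cmp)
[8] flags=1000 NE?T → r0=0xa4
[9] flags=1000 LE?T → r0=0x84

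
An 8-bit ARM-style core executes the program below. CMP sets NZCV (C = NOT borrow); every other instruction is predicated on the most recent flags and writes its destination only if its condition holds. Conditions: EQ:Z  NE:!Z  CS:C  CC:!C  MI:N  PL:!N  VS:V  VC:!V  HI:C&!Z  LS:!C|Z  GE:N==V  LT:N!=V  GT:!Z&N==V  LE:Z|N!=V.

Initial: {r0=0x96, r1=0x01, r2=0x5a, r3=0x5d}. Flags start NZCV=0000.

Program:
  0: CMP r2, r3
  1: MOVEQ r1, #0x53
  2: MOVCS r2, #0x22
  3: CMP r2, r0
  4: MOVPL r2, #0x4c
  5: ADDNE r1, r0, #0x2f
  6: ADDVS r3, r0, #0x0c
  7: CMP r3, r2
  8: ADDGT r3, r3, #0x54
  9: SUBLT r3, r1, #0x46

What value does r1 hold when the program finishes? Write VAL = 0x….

[0] flags=1000 → (cmp)
[1] flags=1000 EQ?F → skip
[2] flags=1000 CS?F → skip
[3] flags=1001 → (cmp)
[4] flags=1001 PL?F → skip
[5] flags=1001 NE?T → r1=0xc5
[6] flags=1001 VS?T → r3=0xa2
[7] flags=0011 → (cmp)
[8] flags=0011 GT?F → skip
[9] flags=0011 LT?T → r3=0x7f

VAL = 0xc5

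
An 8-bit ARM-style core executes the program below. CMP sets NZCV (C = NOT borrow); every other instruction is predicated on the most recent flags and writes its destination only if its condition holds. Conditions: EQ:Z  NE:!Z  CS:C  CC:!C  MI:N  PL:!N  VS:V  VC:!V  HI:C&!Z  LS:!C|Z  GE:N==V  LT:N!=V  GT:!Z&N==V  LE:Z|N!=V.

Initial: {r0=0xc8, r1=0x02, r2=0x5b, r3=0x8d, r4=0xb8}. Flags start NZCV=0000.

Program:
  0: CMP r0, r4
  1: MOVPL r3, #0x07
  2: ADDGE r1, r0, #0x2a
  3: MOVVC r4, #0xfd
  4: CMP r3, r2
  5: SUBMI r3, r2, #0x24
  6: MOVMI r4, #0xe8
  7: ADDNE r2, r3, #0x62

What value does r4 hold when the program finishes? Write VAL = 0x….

[0] flags=0010 → (cmp)
[1] flags=0010 PL?T → r3=0x07
[2] flags=0010 GE?T → r1=0xf2
[3] flags=0010 VC?T → r4=0xfd
[4] flags=1000 → (cmp)
[5] flags=1000 MI?T → r3=0x37
[6] flags=1000 MI?T → r4=0xe8
[7] flags=1000 NE?T → r2=0x99

VAL = 0xe8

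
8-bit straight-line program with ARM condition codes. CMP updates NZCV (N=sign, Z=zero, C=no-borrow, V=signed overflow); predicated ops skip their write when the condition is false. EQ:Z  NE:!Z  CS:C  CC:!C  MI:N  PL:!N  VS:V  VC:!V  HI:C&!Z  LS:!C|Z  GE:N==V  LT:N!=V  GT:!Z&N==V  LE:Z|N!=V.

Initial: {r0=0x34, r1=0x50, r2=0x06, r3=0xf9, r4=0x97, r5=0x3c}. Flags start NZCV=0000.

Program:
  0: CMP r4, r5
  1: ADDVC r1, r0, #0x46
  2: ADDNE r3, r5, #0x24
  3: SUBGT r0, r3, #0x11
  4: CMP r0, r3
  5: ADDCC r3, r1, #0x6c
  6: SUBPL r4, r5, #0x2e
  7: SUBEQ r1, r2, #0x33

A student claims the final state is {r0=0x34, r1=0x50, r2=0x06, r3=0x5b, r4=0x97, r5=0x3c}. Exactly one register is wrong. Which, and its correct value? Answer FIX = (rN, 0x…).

0: ✓ CMP  NZCV=0011
1: · ADDVC
2: ✓ ADDNE  r3←0x60
3: · SUBGT
4: ✓ CMP  NZCV=1000
5: ✓ ADDCC  r3←0xbc
6: · SUBPL
7: · SUBEQ

FIX = (r3, 0xbc)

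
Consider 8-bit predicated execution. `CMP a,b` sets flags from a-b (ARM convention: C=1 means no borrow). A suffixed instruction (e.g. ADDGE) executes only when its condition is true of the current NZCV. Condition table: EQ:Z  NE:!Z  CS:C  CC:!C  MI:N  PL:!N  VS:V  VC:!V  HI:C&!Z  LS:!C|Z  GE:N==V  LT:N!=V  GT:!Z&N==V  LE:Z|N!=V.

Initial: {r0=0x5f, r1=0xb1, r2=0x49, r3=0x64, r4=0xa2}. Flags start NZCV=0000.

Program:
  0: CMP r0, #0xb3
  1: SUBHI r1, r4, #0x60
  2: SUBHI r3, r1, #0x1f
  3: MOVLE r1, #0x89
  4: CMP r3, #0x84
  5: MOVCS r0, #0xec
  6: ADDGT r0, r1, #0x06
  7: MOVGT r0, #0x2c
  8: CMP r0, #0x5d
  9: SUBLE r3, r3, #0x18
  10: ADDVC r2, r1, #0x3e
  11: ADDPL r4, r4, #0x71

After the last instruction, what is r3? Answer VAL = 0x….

VAL = 0x4c

[0] flags=1001 → (cmp)
[1] flags=1001 HI?F → skip
[2] flags=1001 HI?F → skip
[3] flags=1001 LE?F → skip
[4] flags=1001 → (cmp)
[5] flags=1001 CS?F → skip
[6] flags=1001 GT?T → r0=0xb7
[7] flags=1001 GT?T → r0=0x2c
[8] flags=1000 → (cmp)
[9] flags=1000 LE?T → r3=0x4c
[10] flags=1000 VC?T → r2=0xef
[11] flags=1000 PL?F → skip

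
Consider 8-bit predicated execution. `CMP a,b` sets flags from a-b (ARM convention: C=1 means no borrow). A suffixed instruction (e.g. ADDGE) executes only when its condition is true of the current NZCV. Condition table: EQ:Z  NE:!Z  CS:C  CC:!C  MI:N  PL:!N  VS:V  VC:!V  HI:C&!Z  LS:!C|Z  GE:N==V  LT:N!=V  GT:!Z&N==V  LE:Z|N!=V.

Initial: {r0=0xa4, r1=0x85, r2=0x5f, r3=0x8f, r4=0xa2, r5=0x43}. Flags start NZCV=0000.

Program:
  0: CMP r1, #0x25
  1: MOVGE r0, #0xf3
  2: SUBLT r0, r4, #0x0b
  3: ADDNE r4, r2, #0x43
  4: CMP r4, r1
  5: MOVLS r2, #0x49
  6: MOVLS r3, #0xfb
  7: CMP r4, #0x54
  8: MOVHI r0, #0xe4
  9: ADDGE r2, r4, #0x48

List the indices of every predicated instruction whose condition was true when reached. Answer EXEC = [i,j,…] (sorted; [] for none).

[0] flags=0011 → (cmp)
[1] flags=0011 GE?F → skip
[2] flags=0011 LT?T → r0=0x97
[3] flags=0011 NE?T → r4=0xa2
[4] flags=0010 → (cmp)
[5] flags=0010 LS?F → skip
[6] flags=0010 LS?F → skip
[7] flags=0011 → (cmp)
[8] flags=0011 HI?T → r0=0xe4
[9] flags=0011 GE?F → skip

EXEC = [2,3,8]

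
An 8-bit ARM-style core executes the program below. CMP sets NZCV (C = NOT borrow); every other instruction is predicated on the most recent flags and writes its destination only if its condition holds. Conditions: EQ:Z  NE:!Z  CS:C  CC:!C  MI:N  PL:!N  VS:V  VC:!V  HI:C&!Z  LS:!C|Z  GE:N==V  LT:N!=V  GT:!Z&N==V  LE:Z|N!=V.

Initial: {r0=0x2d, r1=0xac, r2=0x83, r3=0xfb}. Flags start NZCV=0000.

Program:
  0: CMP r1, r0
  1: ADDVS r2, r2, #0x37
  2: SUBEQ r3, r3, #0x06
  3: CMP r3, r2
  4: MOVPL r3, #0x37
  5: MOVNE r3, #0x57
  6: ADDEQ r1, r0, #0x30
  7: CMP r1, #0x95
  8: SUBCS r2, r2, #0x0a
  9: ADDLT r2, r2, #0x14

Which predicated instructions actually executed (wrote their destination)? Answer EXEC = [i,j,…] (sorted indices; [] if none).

EXEC = [1,4,5,8]

0: ✓ CMP  NZCV=0011
1: ✓ ADDVS  r2←0xba
2: · SUBEQ
3: ✓ CMP  NZCV=0010
4: ✓ MOVPL  r3←0x37
5: ✓ MOVNE  r3←0x57
6: · ADDEQ
7: ✓ CMP  NZCV=0010
8: ✓ SUBCS  r2←0xb0
9: · ADDLT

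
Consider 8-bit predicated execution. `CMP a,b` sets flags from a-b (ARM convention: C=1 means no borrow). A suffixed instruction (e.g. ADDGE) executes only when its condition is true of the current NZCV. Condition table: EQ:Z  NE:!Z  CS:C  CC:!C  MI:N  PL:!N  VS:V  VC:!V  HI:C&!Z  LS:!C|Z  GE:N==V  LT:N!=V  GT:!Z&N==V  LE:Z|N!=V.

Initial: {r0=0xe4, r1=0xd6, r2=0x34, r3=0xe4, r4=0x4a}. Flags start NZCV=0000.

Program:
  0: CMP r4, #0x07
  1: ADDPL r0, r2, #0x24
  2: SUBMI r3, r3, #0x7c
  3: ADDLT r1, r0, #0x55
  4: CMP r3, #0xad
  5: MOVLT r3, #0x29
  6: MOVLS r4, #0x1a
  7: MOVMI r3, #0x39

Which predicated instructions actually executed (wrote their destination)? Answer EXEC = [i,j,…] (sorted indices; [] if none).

0: ✓ CMP  NZCV=0010
1: ✓ ADDPL  r0←0x58
2: · SUBMI
3: · ADDLT
4: ✓ CMP  NZCV=0010
5: · MOVLT
6: · MOVLS
7: · MOVMI

EXEC = [1]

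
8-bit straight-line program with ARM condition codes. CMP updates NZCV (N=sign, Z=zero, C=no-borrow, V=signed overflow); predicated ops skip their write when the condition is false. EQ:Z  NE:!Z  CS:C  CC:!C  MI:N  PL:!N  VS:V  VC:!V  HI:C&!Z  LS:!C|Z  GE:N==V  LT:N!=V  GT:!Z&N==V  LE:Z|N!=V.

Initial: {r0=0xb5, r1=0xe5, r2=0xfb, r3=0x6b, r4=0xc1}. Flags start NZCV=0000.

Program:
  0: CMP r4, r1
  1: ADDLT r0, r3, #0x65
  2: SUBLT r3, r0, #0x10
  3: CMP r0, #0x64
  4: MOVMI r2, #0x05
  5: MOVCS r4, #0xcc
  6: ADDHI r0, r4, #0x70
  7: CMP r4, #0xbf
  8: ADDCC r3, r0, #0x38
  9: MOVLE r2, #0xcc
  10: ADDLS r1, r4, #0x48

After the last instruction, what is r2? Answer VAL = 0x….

[0] flags=1000 → (cmp)
[1] flags=1000 LT?T → r0=0xd0
[2] flags=1000 LT?T → r3=0xc0
[3] flags=0011 → (cmp)
[4] flags=0011 MI?F → skip
[5] flags=0011 CS?T → r4=0xcc
[6] flags=0011 HI?T → r0=0x3c
[7] flags=0010 → (cmp)
[8] flags=0010 CC?F → skip
[9] flags=0010 LE?F → skip
[10] flags=0010 LS?F → skip

VAL = 0xfb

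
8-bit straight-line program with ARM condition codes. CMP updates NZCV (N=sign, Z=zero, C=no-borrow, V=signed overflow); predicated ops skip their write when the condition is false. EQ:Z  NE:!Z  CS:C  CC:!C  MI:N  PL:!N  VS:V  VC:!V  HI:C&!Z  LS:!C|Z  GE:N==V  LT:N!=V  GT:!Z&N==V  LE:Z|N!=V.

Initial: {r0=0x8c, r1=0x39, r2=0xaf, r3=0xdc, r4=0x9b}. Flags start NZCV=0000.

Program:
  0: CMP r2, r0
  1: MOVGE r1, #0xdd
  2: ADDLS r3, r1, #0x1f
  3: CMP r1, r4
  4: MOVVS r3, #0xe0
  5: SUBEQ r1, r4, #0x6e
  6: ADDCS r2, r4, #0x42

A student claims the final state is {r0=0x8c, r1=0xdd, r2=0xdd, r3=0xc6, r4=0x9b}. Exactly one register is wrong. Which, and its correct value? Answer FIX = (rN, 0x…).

FIX = (r3, 0xdc)

0: ✓ CMP  NZCV=0010
1: ✓ MOVGE  r1←0xdd
2: · ADDLS
3: ✓ CMP  NZCV=0010
4: · MOVVS
5: · SUBEQ
6: ✓ ADDCS  r2←0xdd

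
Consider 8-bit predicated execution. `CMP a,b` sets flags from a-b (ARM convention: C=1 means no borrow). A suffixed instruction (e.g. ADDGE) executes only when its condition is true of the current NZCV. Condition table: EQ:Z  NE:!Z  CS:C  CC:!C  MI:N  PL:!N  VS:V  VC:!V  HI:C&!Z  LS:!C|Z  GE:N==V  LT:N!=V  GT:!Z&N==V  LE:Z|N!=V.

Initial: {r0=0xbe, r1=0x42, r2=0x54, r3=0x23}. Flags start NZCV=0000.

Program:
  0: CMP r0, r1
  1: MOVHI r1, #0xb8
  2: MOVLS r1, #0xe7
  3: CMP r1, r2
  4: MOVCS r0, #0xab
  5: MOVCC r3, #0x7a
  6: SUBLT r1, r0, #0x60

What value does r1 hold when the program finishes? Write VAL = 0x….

[0] flags=0011 → (cmp)
[1] flags=0011 HI?T → r1=0xb8
[2] flags=0011 LS?F → skip
[3] flags=0011 → (cmp)
[4] flags=0011 CS?T → r0=0xab
[5] flags=0011 CC?F → skip
[6] flags=0011 LT?T → r1=0x4b

VAL = 0x4b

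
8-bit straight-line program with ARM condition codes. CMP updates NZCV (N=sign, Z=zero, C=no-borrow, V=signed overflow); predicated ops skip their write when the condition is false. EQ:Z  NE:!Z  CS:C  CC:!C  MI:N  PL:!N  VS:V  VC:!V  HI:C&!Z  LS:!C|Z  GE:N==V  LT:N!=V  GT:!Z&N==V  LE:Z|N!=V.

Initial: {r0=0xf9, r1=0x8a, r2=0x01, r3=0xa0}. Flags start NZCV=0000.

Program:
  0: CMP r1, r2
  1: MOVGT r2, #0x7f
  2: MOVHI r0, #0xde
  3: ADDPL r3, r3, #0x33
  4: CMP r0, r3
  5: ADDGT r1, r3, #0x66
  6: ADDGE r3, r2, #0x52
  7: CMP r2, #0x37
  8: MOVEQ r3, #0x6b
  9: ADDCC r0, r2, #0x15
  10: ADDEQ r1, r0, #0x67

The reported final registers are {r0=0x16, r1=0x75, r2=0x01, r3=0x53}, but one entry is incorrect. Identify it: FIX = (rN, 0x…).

0: ✓ CMP  NZCV=1010
1: · MOVGT
2: ✓ MOVHI  r0←0xde
3: · ADDPL
4: ✓ CMP  NZCV=0010
5: ✓ ADDGT  r1←0x06
6: ✓ ADDGE  r3←0x53
7: ✓ CMP  NZCV=1000
8: · MOVEQ
9: ✓ ADDCC  r0←0x16
10: · ADDEQ

FIX = (r1, 0x06)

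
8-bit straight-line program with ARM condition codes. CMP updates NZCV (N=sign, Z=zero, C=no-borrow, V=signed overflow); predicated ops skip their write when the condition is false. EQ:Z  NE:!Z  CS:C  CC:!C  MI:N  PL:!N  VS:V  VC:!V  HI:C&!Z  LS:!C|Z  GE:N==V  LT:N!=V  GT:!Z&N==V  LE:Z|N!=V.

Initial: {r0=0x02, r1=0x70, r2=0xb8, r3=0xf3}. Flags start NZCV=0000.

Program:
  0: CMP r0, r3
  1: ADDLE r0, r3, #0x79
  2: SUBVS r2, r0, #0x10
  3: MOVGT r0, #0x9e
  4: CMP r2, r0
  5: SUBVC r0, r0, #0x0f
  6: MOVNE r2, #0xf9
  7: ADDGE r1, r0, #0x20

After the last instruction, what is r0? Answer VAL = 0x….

[0] flags=0000 → (cmp)
[1] flags=0000 LE?F → skip
[2] flags=0000 VS?F → skip
[3] flags=0000 GT?T → r0=0x9e
[4] flags=0010 → (cmp)
[5] flags=0010 VC?T → r0=0x8f
[6] flags=0010 NE?T → r2=0xf9
[7] flags=0010 GE?T → r1=0xaf

VAL = 0x8f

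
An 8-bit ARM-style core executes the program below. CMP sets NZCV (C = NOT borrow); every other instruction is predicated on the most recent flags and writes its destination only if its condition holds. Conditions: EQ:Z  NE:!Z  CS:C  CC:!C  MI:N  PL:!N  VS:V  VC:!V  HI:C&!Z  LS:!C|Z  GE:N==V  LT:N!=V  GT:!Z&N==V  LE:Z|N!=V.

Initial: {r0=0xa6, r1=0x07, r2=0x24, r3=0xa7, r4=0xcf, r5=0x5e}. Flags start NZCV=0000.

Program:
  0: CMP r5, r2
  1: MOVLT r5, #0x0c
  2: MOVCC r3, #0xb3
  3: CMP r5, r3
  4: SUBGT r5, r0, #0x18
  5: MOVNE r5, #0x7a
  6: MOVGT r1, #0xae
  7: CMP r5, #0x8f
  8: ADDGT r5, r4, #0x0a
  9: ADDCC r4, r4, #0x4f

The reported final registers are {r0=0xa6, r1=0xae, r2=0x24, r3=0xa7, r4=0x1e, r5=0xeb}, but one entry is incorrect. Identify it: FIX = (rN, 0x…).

FIX = (r5, 0xd9)

[0] flags=0010 → (cmp)
[1] flags=0010 LT?F → skip
[2] flags=0010 CC?F → skip
[3] flags=1001 → (cmp)
[4] flags=1001 GT?T → r5=0x8e
[5] flags=1001 NE?T → r5=0x7a
[6] flags=1001 GT?T → r1=0xae
[7] flags=1001 → (cmp)
[8] flags=1001 GT?T → r5=0xd9
[9] flags=1001 CC?T → r4=0x1e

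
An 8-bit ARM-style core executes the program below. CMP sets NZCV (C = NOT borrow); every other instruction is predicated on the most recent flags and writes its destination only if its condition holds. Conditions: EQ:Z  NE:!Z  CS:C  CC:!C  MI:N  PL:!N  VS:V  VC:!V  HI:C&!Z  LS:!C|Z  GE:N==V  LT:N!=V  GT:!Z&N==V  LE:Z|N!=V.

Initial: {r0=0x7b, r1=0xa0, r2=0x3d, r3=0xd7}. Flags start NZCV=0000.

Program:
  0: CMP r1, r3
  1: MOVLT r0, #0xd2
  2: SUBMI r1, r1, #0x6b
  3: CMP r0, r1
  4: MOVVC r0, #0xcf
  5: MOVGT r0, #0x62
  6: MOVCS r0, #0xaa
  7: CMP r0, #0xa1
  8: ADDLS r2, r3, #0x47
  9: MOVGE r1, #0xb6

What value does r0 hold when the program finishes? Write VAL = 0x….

VAL = 0xaa

0: ✓ CMP  NZCV=1000
1: ✓ MOVLT  r0←0xd2
2: ✓ SUBMI  r1←0x35
3: ✓ CMP  NZCV=1010
4: ✓ MOVVC  r0←0xcf
5: · MOVGT
6: ✓ MOVCS  r0←0xaa
7: ✓ CMP  NZCV=0010
8: · ADDLS
9: ✓ MOVGE  r1←0xb6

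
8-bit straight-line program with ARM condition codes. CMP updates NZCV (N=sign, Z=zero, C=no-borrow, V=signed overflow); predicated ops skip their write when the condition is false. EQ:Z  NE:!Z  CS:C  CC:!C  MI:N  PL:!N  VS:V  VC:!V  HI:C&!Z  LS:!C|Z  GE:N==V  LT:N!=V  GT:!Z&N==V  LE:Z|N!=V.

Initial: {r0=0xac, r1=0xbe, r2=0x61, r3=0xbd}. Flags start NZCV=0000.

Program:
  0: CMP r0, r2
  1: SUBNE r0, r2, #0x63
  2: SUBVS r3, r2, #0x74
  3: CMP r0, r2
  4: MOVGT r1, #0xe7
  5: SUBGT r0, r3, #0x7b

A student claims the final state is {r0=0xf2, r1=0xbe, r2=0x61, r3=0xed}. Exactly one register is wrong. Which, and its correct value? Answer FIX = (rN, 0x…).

FIX = (r0, 0xfe)

0: ✓ CMP  NZCV=0011
1: ✓ SUBNE  r0←0xfe
2: ✓ SUBVS  r3←0xed
3: ✓ CMP  NZCV=1010
4: · MOVGT
5: · SUBGT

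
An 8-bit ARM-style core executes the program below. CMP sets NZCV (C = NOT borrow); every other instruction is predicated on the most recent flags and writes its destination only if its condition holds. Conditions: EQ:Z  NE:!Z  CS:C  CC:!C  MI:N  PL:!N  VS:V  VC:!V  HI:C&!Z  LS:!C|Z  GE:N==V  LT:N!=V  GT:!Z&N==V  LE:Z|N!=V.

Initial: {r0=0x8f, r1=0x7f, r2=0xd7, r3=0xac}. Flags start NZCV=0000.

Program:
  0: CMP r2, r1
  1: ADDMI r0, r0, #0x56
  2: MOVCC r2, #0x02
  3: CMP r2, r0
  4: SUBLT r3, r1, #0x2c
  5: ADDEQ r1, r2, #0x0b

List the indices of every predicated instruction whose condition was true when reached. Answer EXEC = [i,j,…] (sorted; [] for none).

EXEC = []

0: ✓ CMP  NZCV=0011
1: · ADDMI
2: · MOVCC
3: ✓ CMP  NZCV=0010
4: · SUBLT
5: · ADDEQ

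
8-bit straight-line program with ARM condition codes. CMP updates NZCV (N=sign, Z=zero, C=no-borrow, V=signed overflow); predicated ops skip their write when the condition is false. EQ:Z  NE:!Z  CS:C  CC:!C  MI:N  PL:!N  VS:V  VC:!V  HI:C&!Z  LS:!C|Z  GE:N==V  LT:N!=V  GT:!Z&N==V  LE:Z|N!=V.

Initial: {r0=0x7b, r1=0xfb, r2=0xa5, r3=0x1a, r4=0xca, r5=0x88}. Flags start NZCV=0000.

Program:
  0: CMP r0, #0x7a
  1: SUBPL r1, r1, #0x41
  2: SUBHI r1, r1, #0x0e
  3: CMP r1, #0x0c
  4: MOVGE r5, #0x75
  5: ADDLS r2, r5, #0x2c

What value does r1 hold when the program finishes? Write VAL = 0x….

[0] flags=0010 → (cmp)
[1] flags=0010 PL?T → r1=0xba
[2] flags=0010 HI?T → r1=0xac
[3] flags=1010 → (cmp)
[4] flags=1010 GE?F → skip
[5] flags=1010 LS?F → skip

VAL = 0xac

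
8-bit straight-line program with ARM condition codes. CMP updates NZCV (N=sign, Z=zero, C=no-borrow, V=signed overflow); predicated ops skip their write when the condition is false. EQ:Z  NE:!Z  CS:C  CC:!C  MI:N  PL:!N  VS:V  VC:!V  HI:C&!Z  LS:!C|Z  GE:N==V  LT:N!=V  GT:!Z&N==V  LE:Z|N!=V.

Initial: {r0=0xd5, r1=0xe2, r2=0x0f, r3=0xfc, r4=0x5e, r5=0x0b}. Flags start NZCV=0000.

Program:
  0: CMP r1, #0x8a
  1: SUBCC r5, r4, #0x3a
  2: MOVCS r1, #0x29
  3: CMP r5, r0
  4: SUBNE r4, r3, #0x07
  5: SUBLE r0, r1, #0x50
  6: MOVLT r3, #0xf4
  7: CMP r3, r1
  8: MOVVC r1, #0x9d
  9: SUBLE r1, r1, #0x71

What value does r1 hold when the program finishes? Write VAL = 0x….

[0] flags=0010 → (cmp)
[1] flags=0010 CC?F → skip
[2] flags=0010 CS?T → r1=0x29
[3] flags=0000 → (cmp)
[4] flags=0000 NE?T → r4=0xf5
[5] flags=0000 LE?F → skip
[6] flags=0000 LT?F → skip
[7] flags=1010 → (cmp)
[8] flags=1010 VC?T → r1=0x9d
[9] flags=1010 LE?T → r1=0x2c

VAL = 0x2c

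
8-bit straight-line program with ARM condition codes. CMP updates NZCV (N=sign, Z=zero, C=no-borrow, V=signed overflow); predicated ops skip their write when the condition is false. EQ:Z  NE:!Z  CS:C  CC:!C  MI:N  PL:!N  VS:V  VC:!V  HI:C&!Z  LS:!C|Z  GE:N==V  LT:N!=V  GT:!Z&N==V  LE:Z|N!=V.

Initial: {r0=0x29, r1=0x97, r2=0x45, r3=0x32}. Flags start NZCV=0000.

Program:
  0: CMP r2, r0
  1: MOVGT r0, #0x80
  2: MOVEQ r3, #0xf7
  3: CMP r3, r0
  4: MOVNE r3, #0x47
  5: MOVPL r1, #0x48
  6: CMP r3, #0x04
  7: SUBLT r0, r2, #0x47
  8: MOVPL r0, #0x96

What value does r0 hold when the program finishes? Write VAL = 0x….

0: ✓ CMP  NZCV=0010
1: ✓ MOVGT  r0←0x80
2: · MOVEQ
3: ✓ CMP  NZCV=1001
4: ✓ MOVNE  r3←0x47
5: · MOVPL
6: ✓ CMP  NZCV=0010
7: · SUBLT
8: ✓ MOVPL  r0←0x96

VAL = 0x96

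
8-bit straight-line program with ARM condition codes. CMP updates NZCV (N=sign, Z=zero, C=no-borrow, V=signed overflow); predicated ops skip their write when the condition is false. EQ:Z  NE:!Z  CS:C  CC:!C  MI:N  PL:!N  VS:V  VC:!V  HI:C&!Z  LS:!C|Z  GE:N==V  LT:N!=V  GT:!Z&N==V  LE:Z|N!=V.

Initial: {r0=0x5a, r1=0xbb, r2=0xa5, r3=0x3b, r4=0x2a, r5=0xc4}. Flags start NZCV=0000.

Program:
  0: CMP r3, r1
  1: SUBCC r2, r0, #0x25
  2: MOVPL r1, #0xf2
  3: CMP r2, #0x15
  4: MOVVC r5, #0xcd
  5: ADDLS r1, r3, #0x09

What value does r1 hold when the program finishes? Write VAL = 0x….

VAL = 0xbb

0: ✓ CMP  NZCV=1001
1: ✓ SUBCC  r2←0x35
2: · MOVPL
3: ✓ CMP  NZCV=0010
4: ✓ MOVVC  r5←0xcd
5: · ADDLS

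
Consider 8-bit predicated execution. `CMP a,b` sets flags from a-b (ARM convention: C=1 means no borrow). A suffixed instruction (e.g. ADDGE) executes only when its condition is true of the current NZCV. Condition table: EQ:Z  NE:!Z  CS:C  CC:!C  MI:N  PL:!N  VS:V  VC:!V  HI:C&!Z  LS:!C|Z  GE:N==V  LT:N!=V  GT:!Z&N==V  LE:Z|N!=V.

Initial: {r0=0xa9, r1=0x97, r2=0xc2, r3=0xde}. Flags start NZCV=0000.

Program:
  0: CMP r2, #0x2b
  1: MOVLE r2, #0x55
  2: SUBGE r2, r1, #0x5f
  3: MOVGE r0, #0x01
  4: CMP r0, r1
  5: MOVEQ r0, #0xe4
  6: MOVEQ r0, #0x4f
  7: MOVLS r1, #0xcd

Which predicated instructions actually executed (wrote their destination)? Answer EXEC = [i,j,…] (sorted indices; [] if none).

0: ✓ CMP  NZCV=1010
1: ✓ MOVLE  r2←0x55
2: · SUBGE
3: · MOVGE
4: ✓ CMP  NZCV=0010
5: · MOVEQ
6: · MOVEQ
7: · MOVLS

EXEC = [1]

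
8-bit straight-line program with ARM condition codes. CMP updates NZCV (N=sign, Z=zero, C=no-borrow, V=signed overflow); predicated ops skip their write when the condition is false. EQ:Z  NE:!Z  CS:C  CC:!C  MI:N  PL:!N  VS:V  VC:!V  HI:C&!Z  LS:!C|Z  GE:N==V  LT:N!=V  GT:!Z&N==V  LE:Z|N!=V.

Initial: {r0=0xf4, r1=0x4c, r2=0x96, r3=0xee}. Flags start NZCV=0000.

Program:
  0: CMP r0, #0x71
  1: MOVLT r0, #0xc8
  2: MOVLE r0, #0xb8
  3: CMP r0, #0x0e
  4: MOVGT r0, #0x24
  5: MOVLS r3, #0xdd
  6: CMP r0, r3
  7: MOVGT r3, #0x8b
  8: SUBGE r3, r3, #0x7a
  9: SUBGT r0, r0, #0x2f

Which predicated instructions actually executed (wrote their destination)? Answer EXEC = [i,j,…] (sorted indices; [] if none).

[0] flags=1010 → (cmp)
[1] flags=1010 LT?T → r0=0xc8
[2] flags=1010 LE?T → r0=0xb8
[3] flags=1010 → (cmp)
[4] flags=1010 GT?F → skip
[5] flags=1010 LS?F → skip
[6] flags=1000 → (cmp)
[7] flags=1000 GT?F → skip
[8] flags=1000 GE?F → skip
[9] flags=1000 GT?F → skip

EXEC = [1,2]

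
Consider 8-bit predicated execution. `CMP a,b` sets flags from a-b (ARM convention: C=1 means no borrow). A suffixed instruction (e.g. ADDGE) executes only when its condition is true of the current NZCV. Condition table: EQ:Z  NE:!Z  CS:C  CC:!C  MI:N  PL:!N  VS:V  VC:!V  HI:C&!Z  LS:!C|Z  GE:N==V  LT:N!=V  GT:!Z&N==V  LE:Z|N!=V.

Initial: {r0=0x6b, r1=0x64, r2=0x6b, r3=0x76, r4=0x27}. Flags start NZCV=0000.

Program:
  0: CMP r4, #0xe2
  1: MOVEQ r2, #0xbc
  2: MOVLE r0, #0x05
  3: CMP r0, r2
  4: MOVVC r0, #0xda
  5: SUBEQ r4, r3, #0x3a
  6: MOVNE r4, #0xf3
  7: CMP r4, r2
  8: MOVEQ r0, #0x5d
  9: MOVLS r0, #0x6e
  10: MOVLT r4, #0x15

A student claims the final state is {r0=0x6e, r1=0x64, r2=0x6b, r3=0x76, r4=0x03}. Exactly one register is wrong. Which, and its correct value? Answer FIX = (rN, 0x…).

FIX = (r4, 0x15)

[0] flags=0000 → (cmp)
[1] flags=0000 EQ?F → skip
[2] flags=0000 LE?F → skip
[3] flags=0110 → (cmp)
[4] flags=0110 VC?T → r0=0xda
[5] flags=0110 EQ?T → r4=0x3c
[6] flags=0110 NE?F → skip
[7] flags=1000 → (cmp)
[8] flags=1000 EQ?F → skip
[9] flags=1000 LS?T → r0=0x6e
[10] flags=1000 LT?T → r4=0x15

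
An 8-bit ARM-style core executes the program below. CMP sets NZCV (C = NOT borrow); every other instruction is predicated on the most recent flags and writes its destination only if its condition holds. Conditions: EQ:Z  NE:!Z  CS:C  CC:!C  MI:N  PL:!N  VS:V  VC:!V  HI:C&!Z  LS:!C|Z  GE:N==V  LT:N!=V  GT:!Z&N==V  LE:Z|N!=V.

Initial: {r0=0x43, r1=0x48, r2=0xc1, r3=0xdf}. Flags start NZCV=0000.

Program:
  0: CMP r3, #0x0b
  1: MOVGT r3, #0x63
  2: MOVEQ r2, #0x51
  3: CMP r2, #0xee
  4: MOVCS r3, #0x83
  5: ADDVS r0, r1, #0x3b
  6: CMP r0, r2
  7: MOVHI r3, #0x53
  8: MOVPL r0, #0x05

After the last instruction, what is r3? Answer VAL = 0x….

[0] flags=1010 → (cmp)
[1] flags=1010 GT?F → skip
[2] flags=1010 EQ?F → skip
[3] flags=1000 → (cmp)
[4] flags=1000 CS?F → skip
[5] flags=1000 VS?F → skip
[6] flags=1001 → (cmp)
[7] flags=1001 HI?F → skip
[8] flags=1001 PL?F → skip

VAL = 0xdf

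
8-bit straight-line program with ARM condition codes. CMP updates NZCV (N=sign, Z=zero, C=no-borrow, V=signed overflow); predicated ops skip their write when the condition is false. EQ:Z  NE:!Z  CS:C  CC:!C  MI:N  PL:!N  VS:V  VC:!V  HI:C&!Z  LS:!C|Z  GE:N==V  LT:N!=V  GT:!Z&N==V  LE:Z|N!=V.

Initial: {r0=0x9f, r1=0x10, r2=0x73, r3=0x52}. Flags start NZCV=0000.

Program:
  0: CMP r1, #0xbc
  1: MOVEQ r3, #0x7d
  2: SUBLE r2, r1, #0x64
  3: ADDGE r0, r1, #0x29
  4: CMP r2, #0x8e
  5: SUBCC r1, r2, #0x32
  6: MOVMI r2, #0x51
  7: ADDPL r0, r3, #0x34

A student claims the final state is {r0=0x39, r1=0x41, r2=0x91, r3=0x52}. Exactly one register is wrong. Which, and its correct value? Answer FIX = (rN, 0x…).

0: ✓ CMP  NZCV=0000
1: · MOVEQ
2: · SUBLE
3: ✓ ADDGE  r0←0x39
4: ✓ CMP  NZCV=1001
5: ✓ SUBCC  r1←0x41
6: ✓ MOVMI  r2←0x51
7: · ADDPL

FIX = (r2, 0x51)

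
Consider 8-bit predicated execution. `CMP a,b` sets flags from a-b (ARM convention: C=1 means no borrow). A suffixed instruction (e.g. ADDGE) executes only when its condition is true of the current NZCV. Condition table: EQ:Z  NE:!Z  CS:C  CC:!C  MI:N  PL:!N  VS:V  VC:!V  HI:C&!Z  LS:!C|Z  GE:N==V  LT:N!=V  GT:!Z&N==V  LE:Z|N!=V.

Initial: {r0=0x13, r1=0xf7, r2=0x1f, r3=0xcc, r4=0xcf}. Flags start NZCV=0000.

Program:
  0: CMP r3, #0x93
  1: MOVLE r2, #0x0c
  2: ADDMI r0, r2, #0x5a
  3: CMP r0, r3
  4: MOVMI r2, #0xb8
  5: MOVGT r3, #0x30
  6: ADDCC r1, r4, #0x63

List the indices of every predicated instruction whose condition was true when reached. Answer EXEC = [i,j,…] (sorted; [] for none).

0: ✓ CMP  NZCV=0010
1: · MOVLE
2: · ADDMI
3: ✓ CMP  NZCV=0000
4: · MOVMI
5: ✓ MOVGT  r3←0x30
6: ✓ ADDCC  r1←0x32

EXEC = [5,6]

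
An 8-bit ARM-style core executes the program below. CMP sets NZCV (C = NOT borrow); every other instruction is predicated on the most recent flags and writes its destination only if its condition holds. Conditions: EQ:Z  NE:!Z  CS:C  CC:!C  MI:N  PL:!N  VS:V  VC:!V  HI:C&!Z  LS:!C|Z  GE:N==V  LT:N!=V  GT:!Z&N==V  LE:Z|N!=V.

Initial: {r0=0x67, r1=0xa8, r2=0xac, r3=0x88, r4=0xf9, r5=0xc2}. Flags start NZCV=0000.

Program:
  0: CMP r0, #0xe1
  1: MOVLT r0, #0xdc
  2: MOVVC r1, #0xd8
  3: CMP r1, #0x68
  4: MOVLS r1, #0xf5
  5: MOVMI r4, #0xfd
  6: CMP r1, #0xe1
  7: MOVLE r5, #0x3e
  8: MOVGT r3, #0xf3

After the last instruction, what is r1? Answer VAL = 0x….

VAL = 0xa8

0: ✓ CMP  NZCV=1001
1: · MOVLT
2: · MOVVC
3: ✓ CMP  NZCV=0011
4: · MOVLS
5: · MOVMI
6: ✓ CMP  NZCV=1000
7: ✓ MOVLE  r5←0x3e
8: · MOVGT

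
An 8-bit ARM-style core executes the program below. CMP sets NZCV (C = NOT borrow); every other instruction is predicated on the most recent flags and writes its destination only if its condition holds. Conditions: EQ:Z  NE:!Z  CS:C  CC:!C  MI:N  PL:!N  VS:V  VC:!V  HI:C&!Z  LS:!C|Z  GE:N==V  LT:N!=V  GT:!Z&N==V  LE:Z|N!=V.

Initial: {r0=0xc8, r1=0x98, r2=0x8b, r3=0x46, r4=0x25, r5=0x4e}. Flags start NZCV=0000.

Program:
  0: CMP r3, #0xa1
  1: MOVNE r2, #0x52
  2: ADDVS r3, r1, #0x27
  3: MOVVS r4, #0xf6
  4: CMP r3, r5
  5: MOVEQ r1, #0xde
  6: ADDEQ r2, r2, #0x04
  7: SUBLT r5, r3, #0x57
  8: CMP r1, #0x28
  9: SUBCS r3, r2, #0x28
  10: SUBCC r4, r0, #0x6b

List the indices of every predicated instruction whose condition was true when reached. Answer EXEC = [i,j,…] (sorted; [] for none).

EXEC = [1,2,3,7,9]

0: ✓ CMP  NZCV=1001
1: ✓ MOVNE  r2←0x52
2: ✓ ADDVS  r3←0xbf
3: ✓ MOVVS  r4←0xf6
4: ✓ CMP  NZCV=0011
5: · MOVEQ
6: · ADDEQ
7: ✓ SUBLT  r5←0x68
8: ✓ CMP  NZCV=0011
9: ✓ SUBCS  r3←0x2a
10: · SUBCC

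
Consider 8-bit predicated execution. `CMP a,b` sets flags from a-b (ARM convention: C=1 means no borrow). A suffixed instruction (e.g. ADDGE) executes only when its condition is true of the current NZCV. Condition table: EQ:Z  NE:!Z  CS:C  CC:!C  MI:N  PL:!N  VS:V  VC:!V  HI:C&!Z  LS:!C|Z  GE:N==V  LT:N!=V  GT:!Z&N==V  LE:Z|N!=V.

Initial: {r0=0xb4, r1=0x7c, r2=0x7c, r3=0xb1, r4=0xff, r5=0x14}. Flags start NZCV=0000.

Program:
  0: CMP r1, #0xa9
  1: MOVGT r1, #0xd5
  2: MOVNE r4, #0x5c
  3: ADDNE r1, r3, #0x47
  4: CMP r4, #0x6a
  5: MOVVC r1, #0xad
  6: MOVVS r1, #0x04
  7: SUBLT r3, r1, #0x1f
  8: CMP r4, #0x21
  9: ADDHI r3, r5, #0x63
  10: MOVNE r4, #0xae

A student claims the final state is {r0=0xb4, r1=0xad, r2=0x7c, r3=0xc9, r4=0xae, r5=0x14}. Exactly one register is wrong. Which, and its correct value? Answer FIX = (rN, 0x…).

FIX = (r3, 0x77)

0: ✓ CMP  NZCV=1001
1: ✓ MOVGT  r1←0xd5
2: ✓ MOVNE  r4←0x5c
3: ✓ ADDNE  r1←0xf8
4: ✓ CMP  NZCV=1000
5: ✓ MOVVC  r1←0xad
6: · MOVVS
7: ✓ SUBLT  r3←0x8e
8: ✓ CMP  NZCV=0010
9: ✓ ADDHI  r3←0x77
10: ✓ MOVNE  r4←0xae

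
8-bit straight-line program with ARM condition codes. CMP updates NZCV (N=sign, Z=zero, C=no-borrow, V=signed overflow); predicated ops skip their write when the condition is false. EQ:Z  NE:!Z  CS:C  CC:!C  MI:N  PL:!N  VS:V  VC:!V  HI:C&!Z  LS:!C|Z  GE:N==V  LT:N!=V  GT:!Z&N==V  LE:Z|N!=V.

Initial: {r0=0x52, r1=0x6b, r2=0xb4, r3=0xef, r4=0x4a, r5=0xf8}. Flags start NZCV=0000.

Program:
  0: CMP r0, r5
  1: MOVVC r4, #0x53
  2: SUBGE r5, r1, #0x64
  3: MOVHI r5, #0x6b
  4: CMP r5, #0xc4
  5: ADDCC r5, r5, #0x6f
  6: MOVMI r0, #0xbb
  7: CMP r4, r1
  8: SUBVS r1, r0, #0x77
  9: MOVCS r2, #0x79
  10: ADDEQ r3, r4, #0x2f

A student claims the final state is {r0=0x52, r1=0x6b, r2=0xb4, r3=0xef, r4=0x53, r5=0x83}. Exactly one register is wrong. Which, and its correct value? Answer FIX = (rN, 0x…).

FIX = (r5, 0x76)

[0] flags=0000 → (cmp)
[1] flags=0000 VC?T → r4=0x53
[2] flags=0000 GE?T → r5=0x07
[3] flags=0000 HI?F → skip
[4] flags=0000 → (cmp)
[5] flags=0000 CC?T → r5=0x76
[6] flags=0000 MI?F → skip
[7] flags=1000 → (cmp)
[8] flags=1000 VS?F → skip
[9] flags=1000 CS?F → skip
[10] flags=1000 EQ?F → skip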